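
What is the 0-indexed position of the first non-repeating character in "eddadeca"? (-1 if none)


Input: eddadeca
Character frequencies:
  'a': 2
  'c': 1
  'd': 3
  'e': 2
Scanning left to right for freq == 1:
  Position 0 ('e'): freq=2, skip
  Position 1 ('d'): freq=3, skip
  Position 2 ('d'): freq=3, skip
  Position 3 ('a'): freq=2, skip
  Position 4 ('d'): freq=3, skip
  Position 5 ('e'): freq=2, skip
  Position 6 ('c'): unique! => answer = 6

6


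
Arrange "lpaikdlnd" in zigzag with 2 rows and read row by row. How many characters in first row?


Zigzag "lpaikdlnd" into 2 rows:
Placing characters:
  'l' => row 0
  'p' => row 1
  'a' => row 0
  'i' => row 1
  'k' => row 0
  'd' => row 1
  'l' => row 0
  'n' => row 1
  'd' => row 0
Rows:
  Row 0: "lakld"
  Row 1: "pidn"
First row length: 5

5


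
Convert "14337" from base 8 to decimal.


Input: "14337" in base 8
Positional expansion:
  Digit '1' (value 1) x 8^4 = 4096
  Digit '4' (value 4) x 8^3 = 2048
  Digit '3' (value 3) x 8^2 = 192
  Digit '3' (value 3) x 8^1 = 24
  Digit '7' (value 7) x 8^0 = 7
Sum = 6367

6367


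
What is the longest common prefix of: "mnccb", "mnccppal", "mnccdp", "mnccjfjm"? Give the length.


Words: mnccb, mnccppal, mnccdp, mnccjfjm
  Position 0: all 'm' => match
  Position 1: all 'n' => match
  Position 2: all 'c' => match
  Position 3: all 'c' => match
  Position 4: ('b', 'p', 'd', 'j') => mismatch, stop
LCP = "mncc" (length 4)

4


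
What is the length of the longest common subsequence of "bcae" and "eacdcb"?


LCS of "bcae" and "eacdcb"
DP table:
           e    a    c    d    c    b
      0    0    0    0    0    0    0
  b   0    0    0    0    0    0    1
  c   0    0    0    1    1    1    1
  a   0    0    1    1    1    1    1
  e   0    1    1    1    1    1    1
LCS length = dp[4][6] = 1

1


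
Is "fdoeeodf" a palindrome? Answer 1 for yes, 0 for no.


Input: fdoeeodf
Reversed: fdoeeodf
  Compare pos 0 ('f') with pos 7 ('f'): match
  Compare pos 1 ('d') with pos 6 ('d'): match
  Compare pos 2 ('o') with pos 5 ('o'): match
  Compare pos 3 ('e') with pos 4 ('e'): match
Result: palindrome

1


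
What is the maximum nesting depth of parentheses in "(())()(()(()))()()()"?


Input: "(())()(()(()))()()()"
Tracking depth:
  Position 0 '(': depth becomes 1
  Position 1 '(': depth becomes 2
  Position 2 ')': depth becomes 1
  Position 3 ')': depth becomes 0
  Position 4 '(': depth becomes 1
  Position 5 ')': depth becomes 0
  Position 6 '(': depth becomes 1
  Position 7 '(': depth becomes 2
  Position 8 ')': depth becomes 1
  Position 9 '(': depth becomes 2
  Position 10 '(': depth becomes 3
  Position 11 ')': depth becomes 2
  Position 12 ')': depth becomes 1
  Position 13 ')': depth becomes 0
  Position 14 '(': depth becomes 1
  Position 15 ')': depth becomes 0
  Position 16 '(': depth becomes 1
  Position 17 ')': depth becomes 0
  Position 18 '(': depth becomes 1
  Position 19 ')': depth becomes 0
Maximum depth reached: 3

3


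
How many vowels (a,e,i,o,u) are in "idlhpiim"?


Input: idlhpiim
Checking each character:
  'i' at position 0: vowel (running total: 1)
  'd' at position 1: consonant
  'l' at position 2: consonant
  'h' at position 3: consonant
  'p' at position 4: consonant
  'i' at position 5: vowel (running total: 2)
  'i' at position 6: vowel (running total: 3)
  'm' at position 7: consonant
Total vowels: 3

3


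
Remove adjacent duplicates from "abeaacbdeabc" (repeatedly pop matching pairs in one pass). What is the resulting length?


Input: abeaacbdeabc
Stack-based adjacent duplicate removal:
  Read 'a': push. Stack: a
  Read 'b': push. Stack: ab
  Read 'e': push. Stack: abe
  Read 'a': push. Stack: abea
  Read 'a': matches stack top 'a' => pop. Stack: abe
  Read 'c': push. Stack: abec
  Read 'b': push. Stack: abecb
  Read 'd': push. Stack: abecbd
  Read 'e': push. Stack: abecbde
  Read 'a': push. Stack: abecbdea
  Read 'b': push. Stack: abecbdeab
  Read 'c': push. Stack: abecbdeabc
Final stack: "abecbdeabc" (length 10)

10


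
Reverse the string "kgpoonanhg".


Input: kgpoonanhg
Reading characters right to left:
  Position 9: 'g'
  Position 8: 'h'
  Position 7: 'n'
  Position 6: 'a'
  Position 5: 'n'
  Position 4: 'o'
  Position 3: 'o'
  Position 2: 'p'
  Position 1: 'g'
  Position 0: 'k'
Reversed: ghnanoopgk

ghnanoopgk


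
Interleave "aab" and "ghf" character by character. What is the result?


Interleaving "aab" and "ghf":
  Position 0: 'a' from first, 'g' from second => "ag"
  Position 1: 'a' from first, 'h' from second => "ah"
  Position 2: 'b' from first, 'f' from second => "bf"
Result: agahbf

agahbf


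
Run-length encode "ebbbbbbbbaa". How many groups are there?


Input: ebbbbbbbbaa
Scanning for consecutive runs:
  Group 1: 'e' x 1 (positions 0-0)
  Group 2: 'b' x 8 (positions 1-8)
  Group 3: 'a' x 2 (positions 9-10)
Total groups: 3

3


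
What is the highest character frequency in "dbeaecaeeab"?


Input: dbeaecaeeab
Character counts:
  'a': 3
  'b': 2
  'c': 1
  'd': 1
  'e': 4
Maximum frequency: 4

4


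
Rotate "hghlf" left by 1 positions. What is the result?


Input: "hghlf", rotate left by 1
First 1 characters: "h"
Remaining characters: "ghlf"
Concatenate remaining + first: "ghlf" + "h" = "ghlfh"

ghlfh


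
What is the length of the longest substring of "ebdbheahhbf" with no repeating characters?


Input: "ebdbheahhbf"
Sliding window (track last position of each char):
  Position 0 ('e'): window [0,0] length 1 -- new best
  Position 1 ('b'): window [0,1] length 2 -- new best
  Position 2 ('d'): window [0,2] length 3 -- new best
  Position 3 ('b'): repeat (last at 1), move window start to 2
  Position 3 ('b'): window [2,3] length 2
  Position 4 ('h'): window [2,4] length 3
  Position 5 ('e'): window [2,5] length 4 -- new best
  Position 6 ('a'): window [2,6] length 5 -- new best
  Position 7 ('h'): repeat (last at 4), move window start to 5
  Position 7 ('h'): window [5,7] length 3
  Position 8 ('h'): repeat (last at 7), move window start to 8
  Position 8 ('h'): window [8,8] length 1
  Position 9 ('b'): window [8,9] length 2
  Position 10 ('f'): window [8,10] length 3
Longest substring with no repeats: "dbhea" with length 5

5


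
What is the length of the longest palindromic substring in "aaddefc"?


Input: "aaddefc"
Checking substrings for palindromes:
  [0:2] "aa" (len 2) => palindrome
  [2:4] "dd" (len 2) => palindrome
Longest palindromic substring: "aa" with length 2

2


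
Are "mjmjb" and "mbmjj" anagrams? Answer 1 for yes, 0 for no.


Strings: "mjmjb", "mbmjj"
Sorted first:  bjjmm
Sorted second: bjjmm
Sorted forms match => anagrams

1


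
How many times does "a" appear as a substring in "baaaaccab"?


Searching for "a" in "baaaaccab"
Scanning each position:
  Position 0: "b" => no
  Position 1: "a" => MATCH
  Position 2: "a" => MATCH
  Position 3: "a" => MATCH
  Position 4: "a" => MATCH
  Position 5: "c" => no
  Position 6: "c" => no
  Position 7: "a" => MATCH
  Position 8: "b" => no
Total occurrences: 5

5


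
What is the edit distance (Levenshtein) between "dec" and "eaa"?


Computing edit distance: "dec" -> "eaa"
DP table:
           e    a    a
      0    1    2    3
  d   1    1    2    3
  e   2    1    2    3
  c   3    2    2    3
Edit distance = dp[3][3] = 3

3


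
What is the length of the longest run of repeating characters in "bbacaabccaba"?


Input: "bbacaabccaba"
Scanning for longest run:
  Position 1 ('b'): continues run of 'b', length=2
  Position 2 ('a'): new char, reset run to 1
  Position 3 ('c'): new char, reset run to 1
  Position 4 ('a'): new char, reset run to 1
  Position 5 ('a'): continues run of 'a', length=2
  Position 6 ('b'): new char, reset run to 1
  Position 7 ('c'): new char, reset run to 1
  Position 8 ('c'): continues run of 'c', length=2
  Position 9 ('a'): new char, reset run to 1
  Position 10 ('b'): new char, reset run to 1
  Position 11 ('a'): new char, reset run to 1
Longest run: 'b' with length 2

2


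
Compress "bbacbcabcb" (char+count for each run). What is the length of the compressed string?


Input: bbacbcabcb
Runs:
  'b' x 2 => "b2"
  'a' x 1 => "a1"
  'c' x 1 => "c1"
  'b' x 1 => "b1"
  'c' x 1 => "c1"
  'a' x 1 => "a1"
  'b' x 1 => "b1"
  'c' x 1 => "c1"
  'b' x 1 => "b1"
Compressed: "b2a1c1b1c1a1b1c1b1"
Compressed length: 18

18


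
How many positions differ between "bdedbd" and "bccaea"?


Comparing "bdedbd" and "bccaea" position by position:
  Position 0: 'b' vs 'b' => same
  Position 1: 'd' vs 'c' => DIFFER
  Position 2: 'e' vs 'c' => DIFFER
  Position 3: 'd' vs 'a' => DIFFER
  Position 4: 'b' vs 'e' => DIFFER
  Position 5: 'd' vs 'a' => DIFFER
Positions that differ: 5

5


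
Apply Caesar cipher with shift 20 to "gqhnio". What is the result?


Caesar cipher: shift "gqhnio" by 20
  'g' (pos 6) + 20 = pos 0 = 'a'
  'q' (pos 16) + 20 = pos 10 = 'k'
  'h' (pos 7) + 20 = pos 1 = 'b'
  'n' (pos 13) + 20 = pos 7 = 'h'
  'i' (pos 8) + 20 = pos 2 = 'c'
  'o' (pos 14) + 20 = pos 8 = 'i'
Result: akbhci

akbhci


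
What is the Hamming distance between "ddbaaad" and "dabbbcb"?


Comparing "ddbaaad" and "dabbbcb" position by position:
  Position 0: 'd' vs 'd' => same
  Position 1: 'd' vs 'a' => differ
  Position 2: 'b' vs 'b' => same
  Position 3: 'a' vs 'b' => differ
  Position 4: 'a' vs 'b' => differ
  Position 5: 'a' vs 'c' => differ
  Position 6: 'd' vs 'b' => differ
Total differences (Hamming distance): 5

5


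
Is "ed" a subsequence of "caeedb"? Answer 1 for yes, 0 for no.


Check if "ed" is a subsequence of "caeedb"
Greedy scan:
  Position 0 ('c'): no match needed
  Position 1 ('a'): no match needed
  Position 2 ('e'): matches sub[0] = 'e'
  Position 3 ('e'): no match needed
  Position 4 ('d'): matches sub[1] = 'd'
  Position 5 ('b'): no match needed
All 2 characters matched => is a subsequence

1


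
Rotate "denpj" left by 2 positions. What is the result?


Input: "denpj", rotate left by 2
First 2 characters: "de"
Remaining characters: "npj"
Concatenate remaining + first: "npj" + "de" = "npjde"

npjde


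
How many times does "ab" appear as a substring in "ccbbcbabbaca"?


Searching for "ab" in "ccbbcbabbaca"
Scanning each position:
  Position 0: "cc" => no
  Position 1: "cb" => no
  Position 2: "bb" => no
  Position 3: "bc" => no
  Position 4: "cb" => no
  Position 5: "ba" => no
  Position 6: "ab" => MATCH
  Position 7: "bb" => no
  Position 8: "ba" => no
  Position 9: "ac" => no
  Position 10: "ca" => no
Total occurrences: 1

1


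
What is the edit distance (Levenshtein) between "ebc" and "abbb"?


Computing edit distance: "ebc" -> "abbb"
DP table:
           a    b    b    b
      0    1    2    3    4
  e   1    1    2    3    4
  b   2    2    1    2    3
  c   3    3    2    2    3
Edit distance = dp[3][4] = 3

3


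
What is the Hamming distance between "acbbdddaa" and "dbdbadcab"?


Comparing "acbbdddaa" and "dbdbadcab" position by position:
  Position 0: 'a' vs 'd' => differ
  Position 1: 'c' vs 'b' => differ
  Position 2: 'b' vs 'd' => differ
  Position 3: 'b' vs 'b' => same
  Position 4: 'd' vs 'a' => differ
  Position 5: 'd' vs 'd' => same
  Position 6: 'd' vs 'c' => differ
  Position 7: 'a' vs 'a' => same
  Position 8: 'a' vs 'b' => differ
Total differences (Hamming distance): 6

6


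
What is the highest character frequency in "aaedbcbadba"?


Input: aaedbcbadba
Character counts:
  'a': 4
  'b': 3
  'c': 1
  'd': 2
  'e': 1
Maximum frequency: 4

4


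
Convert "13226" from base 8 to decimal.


Input: "13226" in base 8
Positional expansion:
  Digit '1' (value 1) x 8^4 = 4096
  Digit '3' (value 3) x 8^3 = 1536
  Digit '2' (value 2) x 8^2 = 128
  Digit '2' (value 2) x 8^1 = 16
  Digit '6' (value 6) x 8^0 = 6
Sum = 5782

5782


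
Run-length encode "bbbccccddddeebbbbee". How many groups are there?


Input: bbbccccddddeebbbbee
Scanning for consecutive runs:
  Group 1: 'b' x 3 (positions 0-2)
  Group 2: 'c' x 4 (positions 3-6)
  Group 3: 'd' x 4 (positions 7-10)
  Group 4: 'e' x 2 (positions 11-12)
  Group 5: 'b' x 4 (positions 13-16)
  Group 6: 'e' x 2 (positions 17-18)
Total groups: 6

6


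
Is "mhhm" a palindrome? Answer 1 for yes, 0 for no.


Input: mhhm
Reversed: mhhm
  Compare pos 0 ('m') with pos 3 ('m'): match
  Compare pos 1 ('h') with pos 2 ('h'): match
Result: palindrome

1


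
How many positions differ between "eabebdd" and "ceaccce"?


Comparing "eabebdd" and "ceaccce" position by position:
  Position 0: 'e' vs 'c' => DIFFER
  Position 1: 'a' vs 'e' => DIFFER
  Position 2: 'b' vs 'a' => DIFFER
  Position 3: 'e' vs 'c' => DIFFER
  Position 4: 'b' vs 'c' => DIFFER
  Position 5: 'd' vs 'c' => DIFFER
  Position 6: 'd' vs 'e' => DIFFER
Positions that differ: 7

7


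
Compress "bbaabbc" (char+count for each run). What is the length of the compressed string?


Input: bbaabbc
Runs:
  'b' x 2 => "b2"
  'a' x 2 => "a2"
  'b' x 2 => "b2"
  'c' x 1 => "c1"
Compressed: "b2a2b2c1"
Compressed length: 8

8


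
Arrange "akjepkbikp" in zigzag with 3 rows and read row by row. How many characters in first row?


Zigzag "akjepkbikp" into 3 rows:
Placing characters:
  'a' => row 0
  'k' => row 1
  'j' => row 2
  'e' => row 1
  'p' => row 0
  'k' => row 1
  'b' => row 2
  'i' => row 1
  'k' => row 0
  'p' => row 1
Rows:
  Row 0: "apk"
  Row 1: "kekip"
  Row 2: "jb"
First row length: 3

3


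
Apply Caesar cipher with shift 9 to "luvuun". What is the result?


Caesar cipher: shift "luvuun" by 9
  'l' (pos 11) + 9 = pos 20 = 'u'
  'u' (pos 20) + 9 = pos 3 = 'd'
  'v' (pos 21) + 9 = pos 4 = 'e'
  'u' (pos 20) + 9 = pos 3 = 'd'
  'u' (pos 20) + 9 = pos 3 = 'd'
  'n' (pos 13) + 9 = pos 22 = 'w'
Result: udeddw

udeddw


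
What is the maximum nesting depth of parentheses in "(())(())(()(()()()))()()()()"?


Input: "(())(())(()(()()()))()()()()"
Tracking depth:
  Position 0 '(': depth becomes 1
  Position 1 '(': depth becomes 2
  Position 2 ')': depth becomes 1
  Position 3 ')': depth becomes 0
  Position 4 '(': depth becomes 1
  Position 5 '(': depth becomes 2
  Position 6 ')': depth becomes 1
  Position 7 ')': depth becomes 0
  Position 8 '(': depth becomes 1
  Position 9 '(': depth becomes 2
  Position 10 ')': depth becomes 1
  Position 11 '(': depth becomes 2
  Position 12 '(': depth becomes 3
  Position 13 ')': depth becomes 2
  Position 14 '(': depth becomes 3
  Position 15 ')': depth becomes 2
  Position 16 '(': depth becomes 3
  Position 17 ')': depth becomes 2
  Position 18 ')': depth becomes 1
  Position 19 ')': depth becomes 0
  Position 20 '(': depth becomes 1
  Position 21 ')': depth becomes 0
  Position 22 '(': depth becomes 1
  Position 23 ')': depth becomes 0
  Position 24 '(': depth becomes 1
  Position 25 ')': depth becomes 0
  Position 26 '(': depth becomes 1
  Position 27 ')': depth becomes 0
Maximum depth reached: 3

3


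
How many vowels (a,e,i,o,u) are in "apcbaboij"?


Input: apcbaboij
Checking each character:
  'a' at position 0: vowel (running total: 1)
  'p' at position 1: consonant
  'c' at position 2: consonant
  'b' at position 3: consonant
  'a' at position 4: vowel (running total: 2)
  'b' at position 5: consonant
  'o' at position 6: vowel (running total: 3)
  'i' at position 7: vowel (running total: 4)
  'j' at position 8: consonant
Total vowels: 4

4


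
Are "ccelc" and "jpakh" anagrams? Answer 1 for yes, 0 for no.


Strings: "ccelc", "jpakh"
Sorted first:  cccel
Sorted second: ahjkp
Differ at position 0: 'c' vs 'a' => not anagrams

0


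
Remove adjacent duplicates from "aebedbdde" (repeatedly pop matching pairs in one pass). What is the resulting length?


Input: aebedbdde
Stack-based adjacent duplicate removal:
  Read 'a': push. Stack: a
  Read 'e': push. Stack: ae
  Read 'b': push. Stack: aeb
  Read 'e': push. Stack: aebe
  Read 'd': push. Stack: aebed
  Read 'b': push. Stack: aebedb
  Read 'd': push. Stack: aebedbd
  Read 'd': matches stack top 'd' => pop. Stack: aebedb
  Read 'e': push. Stack: aebedbe
Final stack: "aebedbe" (length 7)

7


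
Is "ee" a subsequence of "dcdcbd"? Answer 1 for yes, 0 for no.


Check if "ee" is a subsequence of "dcdcbd"
Greedy scan:
  Position 0 ('d'): no match needed
  Position 1 ('c'): no match needed
  Position 2 ('d'): no match needed
  Position 3 ('c'): no match needed
  Position 4 ('b'): no match needed
  Position 5 ('d'): no match needed
Only matched 0/2 characters => not a subsequence

0


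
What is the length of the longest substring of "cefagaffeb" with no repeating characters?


Input: "cefagaffeb"
Sliding window (track last position of each char):
  Position 0 ('c'): window [0,0] length 1 -- new best
  Position 1 ('e'): window [0,1] length 2 -- new best
  Position 2 ('f'): window [0,2] length 3 -- new best
  Position 3 ('a'): window [0,3] length 4 -- new best
  Position 4 ('g'): window [0,4] length 5 -- new best
  Position 5 ('a'): repeat (last at 3), move window start to 4
  Position 5 ('a'): window [4,5] length 2
  Position 6 ('f'): window [4,6] length 3
  Position 7 ('f'): repeat (last at 6), move window start to 7
  Position 7 ('f'): window [7,7] length 1
  Position 8 ('e'): window [7,8] length 2
  Position 9 ('b'): window [7,9] length 3
Longest substring with no repeats: "cefag" with length 5

5


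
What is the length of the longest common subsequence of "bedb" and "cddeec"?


LCS of "bedb" and "cddeec"
DP table:
           c    d    d    e    e    c
      0    0    0    0    0    0    0
  b   0    0    0    0    0    0    0
  e   0    0    0    0    1    1    1
  d   0    0    1    1    1    1    1
  b   0    0    1    1    1    1    1
LCS length = dp[4][6] = 1

1


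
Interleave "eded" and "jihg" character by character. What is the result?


Interleaving "eded" and "jihg":
  Position 0: 'e' from first, 'j' from second => "ej"
  Position 1: 'd' from first, 'i' from second => "di"
  Position 2: 'e' from first, 'h' from second => "eh"
  Position 3: 'd' from first, 'g' from second => "dg"
Result: ejdiehdg

ejdiehdg


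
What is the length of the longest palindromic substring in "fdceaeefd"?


Input: "fdceaeefd"
Checking substrings for palindromes:
  [3:6] "eae" (len 3) => palindrome
  [5:7] "ee" (len 2) => palindrome
Longest palindromic substring: "eae" with length 3

3


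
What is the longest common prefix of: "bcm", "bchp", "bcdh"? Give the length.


Words: bcm, bchp, bcdh
  Position 0: all 'b' => match
  Position 1: all 'c' => match
  Position 2: ('m', 'h', 'd') => mismatch, stop
LCP = "bc" (length 2)

2


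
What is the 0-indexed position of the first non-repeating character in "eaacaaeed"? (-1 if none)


Input: eaacaaeed
Character frequencies:
  'a': 4
  'c': 1
  'd': 1
  'e': 3
Scanning left to right for freq == 1:
  Position 0 ('e'): freq=3, skip
  Position 1 ('a'): freq=4, skip
  Position 2 ('a'): freq=4, skip
  Position 3 ('c'): unique! => answer = 3

3


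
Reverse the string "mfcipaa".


Input: mfcipaa
Reading characters right to left:
  Position 6: 'a'
  Position 5: 'a'
  Position 4: 'p'
  Position 3: 'i'
  Position 2: 'c'
  Position 1: 'f'
  Position 0: 'm'
Reversed: aapicfm

aapicfm


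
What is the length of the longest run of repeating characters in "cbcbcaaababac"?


Input: "cbcbcaaababac"
Scanning for longest run:
  Position 1 ('b'): new char, reset run to 1
  Position 2 ('c'): new char, reset run to 1
  Position 3 ('b'): new char, reset run to 1
  Position 4 ('c'): new char, reset run to 1
  Position 5 ('a'): new char, reset run to 1
  Position 6 ('a'): continues run of 'a', length=2
  Position 7 ('a'): continues run of 'a', length=3
  Position 8 ('b'): new char, reset run to 1
  Position 9 ('a'): new char, reset run to 1
  Position 10 ('b'): new char, reset run to 1
  Position 11 ('a'): new char, reset run to 1
  Position 12 ('c'): new char, reset run to 1
Longest run: 'a' with length 3

3


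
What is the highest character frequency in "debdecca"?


Input: debdecca
Character counts:
  'a': 1
  'b': 1
  'c': 2
  'd': 2
  'e': 2
Maximum frequency: 2

2


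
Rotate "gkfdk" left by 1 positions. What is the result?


Input: "gkfdk", rotate left by 1
First 1 characters: "g"
Remaining characters: "kfdk"
Concatenate remaining + first: "kfdk" + "g" = "kfdkg"

kfdkg


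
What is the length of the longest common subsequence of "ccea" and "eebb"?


LCS of "ccea" and "eebb"
DP table:
           e    e    b    b
      0    0    0    0    0
  c   0    0    0    0    0
  c   0    0    0    0    0
  e   0    1    1    1    1
  a   0    1    1    1    1
LCS length = dp[4][4] = 1

1


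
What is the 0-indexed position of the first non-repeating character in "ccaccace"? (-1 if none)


Input: ccaccace
Character frequencies:
  'a': 2
  'c': 5
  'e': 1
Scanning left to right for freq == 1:
  Position 0 ('c'): freq=5, skip
  Position 1 ('c'): freq=5, skip
  Position 2 ('a'): freq=2, skip
  Position 3 ('c'): freq=5, skip
  Position 4 ('c'): freq=5, skip
  Position 5 ('a'): freq=2, skip
  Position 6 ('c'): freq=5, skip
  Position 7 ('e'): unique! => answer = 7

7


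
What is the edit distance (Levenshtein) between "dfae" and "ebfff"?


Computing edit distance: "dfae" -> "ebfff"
DP table:
           e    b    f    f    f
      0    1    2    3    4    5
  d   1    1    2    3    4    5
  f   2    2    2    2    3    4
  a   3    3    3    3    3    4
  e   4    3    4    4    4    4
Edit distance = dp[4][5] = 4

4


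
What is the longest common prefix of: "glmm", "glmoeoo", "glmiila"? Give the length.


Words: glmm, glmoeoo, glmiila
  Position 0: all 'g' => match
  Position 1: all 'l' => match
  Position 2: all 'm' => match
  Position 3: ('m', 'o', 'i') => mismatch, stop
LCP = "glm" (length 3)

3


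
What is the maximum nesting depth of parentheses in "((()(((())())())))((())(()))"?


Input: "((()(((())())())))((())(()))"
Tracking depth:
  Position 0 '(': depth becomes 1
  Position 1 '(': depth becomes 2
  Position 2 '(': depth becomes 3
  Position 3 ')': depth becomes 2
  Position 4 '(': depth becomes 3
  Position 5 '(': depth becomes 4
  Position 6 '(': depth becomes 5
  Position 7 '(': depth becomes 6
  Position 8 ')': depth becomes 5
  Position 9 ')': depth becomes 4
  Position 10 '(': depth becomes 5
  Position 11 ')': depth becomes 4
  Position 12 ')': depth becomes 3
  Position 13 '(': depth becomes 4
  Position 14 ')': depth becomes 3
  Position 15 ')': depth becomes 2
  Position 16 ')': depth becomes 1
  Position 17 ')': depth becomes 0
  Position 18 '(': depth becomes 1
  Position 19 '(': depth becomes 2
  Position 20 '(': depth becomes 3
  Position 21 ')': depth becomes 2
  Position 22 ')': depth becomes 1
  Position 23 '(': depth becomes 2
  Position 24 '(': depth becomes 3
  Position 25 ')': depth becomes 2
  Position 26 ')': depth becomes 1
  Position 27 ')': depth becomes 0
Maximum depth reached: 6

6


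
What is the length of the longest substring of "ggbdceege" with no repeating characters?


Input: "ggbdceege"
Sliding window (track last position of each char):
  Position 0 ('g'): window [0,0] length 1 -- new best
  Position 1 ('g'): repeat (last at 0), move window start to 1
  Position 1 ('g'): window [1,1] length 1
  Position 2 ('b'): window [1,2] length 2 -- new best
  Position 3 ('d'): window [1,3] length 3 -- new best
  Position 4 ('c'): window [1,4] length 4 -- new best
  Position 5 ('e'): window [1,5] length 5 -- new best
  Position 6 ('e'): repeat (last at 5), move window start to 6
  Position 6 ('e'): window [6,6] length 1
  Position 7 ('g'): window [6,7] length 2
  Position 8 ('e'): repeat (last at 6), move window start to 7
  Position 8 ('e'): window [7,8] length 2
Longest substring with no repeats: "gbdce" with length 5

5


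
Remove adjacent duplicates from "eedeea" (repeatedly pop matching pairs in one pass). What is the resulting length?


Input: eedeea
Stack-based adjacent duplicate removal:
  Read 'e': push. Stack: e
  Read 'e': matches stack top 'e' => pop. Stack: (empty)
  Read 'd': push. Stack: d
  Read 'e': push. Stack: de
  Read 'e': matches stack top 'e' => pop. Stack: d
  Read 'a': push. Stack: da
Final stack: "da" (length 2)

2


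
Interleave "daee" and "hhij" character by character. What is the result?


Interleaving "daee" and "hhij":
  Position 0: 'd' from first, 'h' from second => "dh"
  Position 1: 'a' from first, 'h' from second => "ah"
  Position 2: 'e' from first, 'i' from second => "ei"
  Position 3: 'e' from first, 'j' from second => "ej"
Result: dhaheiej

dhaheiej


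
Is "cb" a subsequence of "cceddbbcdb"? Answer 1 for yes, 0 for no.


Check if "cb" is a subsequence of "cceddbbcdb"
Greedy scan:
  Position 0 ('c'): matches sub[0] = 'c'
  Position 1 ('c'): no match needed
  Position 2 ('e'): no match needed
  Position 3 ('d'): no match needed
  Position 4 ('d'): no match needed
  Position 5 ('b'): matches sub[1] = 'b'
  Position 6 ('b'): no match needed
  Position 7 ('c'): no match needed
  Position 8 ('d'): no match needed
  Position 9 ('b'): no match needed
All 2 characters matched => is a subsequence

1


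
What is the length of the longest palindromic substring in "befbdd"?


Input: "befbdd"
Checking substrings for palindromes:
  [4:6] "dd" (len 2) => palindrome
Longest palindromic substring: "dd" with length 2

2


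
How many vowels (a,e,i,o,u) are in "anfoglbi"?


Input: anfoglbi
Checking each character:
  'a' at position 0: vowel (running total: 1)
  'n' at position 1: consonant
  'f' at position 2: consonant
  'o' at position 3: vowel (running total: 2)
  'g' at position 4: consonant
  'l' at position 5: consonant
  'b' at position 6: consonant
  'i' at position 7: vowel (running total: 3)
Total vowels: 3

3


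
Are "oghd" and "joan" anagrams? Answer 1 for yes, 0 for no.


Strings: "oghd", "joan"
Sorted first:  dgho
Sorted second: ajno
Differ at position 0: 'd' vs 'a' => not anagrams

0


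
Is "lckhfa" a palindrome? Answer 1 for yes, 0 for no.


Input: lckhfa
Reversed: afhkcl
  Compare pos 0 ('l') with pos 5 ('a'): MISMATCH
  Compare pos 1 ('c') with pos 4 ('f'): MISMATCH
  Compare pos 2 ('k') with pos 3 ('h'): MISMATCH
Result: not a palindrome

0


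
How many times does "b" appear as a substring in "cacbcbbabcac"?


Searching for "b" in "cacbcbbabcac"
Scanning each position:
  Position 0: "c" => no
  Position 1: "a" => no
  Position 2: "c" => no
  Position 3: "b" => MATCH
  Position 4: "c" => no
  Position 5: "b" => MATCH
  Position 6: "b" => MATCH
  Position 7: "a" => no
  Position 8: "b" => MATCH
  Position 9: "c" => no
  Position 10: "a" => no
  Position 11: "c" => no
Total occurrences: 4

4


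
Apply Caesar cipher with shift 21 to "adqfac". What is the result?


Caesar cipher: shift "adqfac" by 21
  'a' (pos 0) + 21 = pos 21 = 'v'
  'd' (pos 3) + 21 = pos 24 = 'y'
  'q' (pos 16) + 21 = pos 11 = 'l'
  'f' (pos 5) + 21 = pos 0 = 'a'
  'a' (pos 0) + 21 = pos 21 = 'v'
  'c' (pos 2) + 21 = pos 23 = 'x'
Result: vylavx

vylavx


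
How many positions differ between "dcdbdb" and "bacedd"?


Comparing "dcdbdb" and "bacedd" position by position:
  Position 0: 'd' vs 'b' => DIFFER
  Position 1: 'c' vs 'a' => DIFFER
  Position 2: 'd' vs 'c' => DIFFER
  Position 3: 'b' vs 'e' => DIFFER
  Position 4: 'd' vs 'd' => same
  Position 5: 'b' vs 'd' => DIFFER
Positions that differ: 5

5


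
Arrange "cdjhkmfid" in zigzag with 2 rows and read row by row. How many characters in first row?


Zigzag "cdjhkmfid" into 2 rows:
Placing characters:
  'c' => row 0
  'd' => row 1
  'j' => row 0
  'h' => row 1
  'k' => row 0
  'm' => row 1
  'f' => row 0
  'i' => row 1
  'd' => row 0
Rows:
  Row 0: "cjkfd"
  Row 1: "dhmi"
First row length: 5

5


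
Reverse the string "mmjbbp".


Input: mmjbbp
Reading characters right to left:
  Position 5: 'p'
  Position 4: 'b'
  Position 3: 'b'
  Position 2: 'j'
  Position 1: 'm'
  Position 0: 'm'
Reversed: pbbjmm

pbbjmm


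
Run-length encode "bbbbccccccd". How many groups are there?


Input: bbbbccccccd
Scanning for consecutive runs:
  Group 1: 'b' x 4 (positions 0-3)
  Group 2: 'c' x 6 (positions 4-9)
  Group 3: 'd' x 1 (positions 10-10)
Total groups: 3

3


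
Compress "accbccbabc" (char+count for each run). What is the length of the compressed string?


Input: accbccbabc
Runs:
  'a' x 1 => "a1"
  'c' x 2 => "c2"
  'b' x 1 => "b1"
  'c' x 2 => "c2"
  'b' x 1 => "b1"
  'a' x 1 => "a1"
  'b' x 1 => "b1"
  'c' x 1 => "c1"
Compressed: "a1c2b1c2b1a1b1c1"
Compressed length: 16

16


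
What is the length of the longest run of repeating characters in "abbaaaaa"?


Input: "abbaaaaa"
Scanning for longest run:
  Position 1 ('b'): new char, reset run to 1
  Position 2 ('b'): continues run of 'b', length=2
  Position 3 ('a'): new char, reset run to 1
  Position 4 ('a'): continues run of 'a', length=2
  Position 5 ('a'): continues run of 'a', length=3
  Position 6 ('a'): continues run of 'a', length=4
  Position 7 ('a'): continues run of 'a', length=5
Longest run: 'a' with length 5

5


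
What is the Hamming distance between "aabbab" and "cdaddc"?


Comparing "aabbab" and "cdaddc" position by position:
  Position 0: 'a' vs 'c' => differ
  Position 1: 'a' vs 'd' => differ
  Position 2: 'b' vs 'a' => differ
  Position 3: 'b' vs 'd' => differ
  Position 4: 'a' vs 'd' => differ
  Position 5: 'b' vs 'c' => differ
Total differences (Hamming distance): 6

6


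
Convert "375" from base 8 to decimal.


Input: "375" in base 8
Positional expansion:
  Digit '3' (value 3) x 8^2 = 192
  Digit '7' (value 7) x 8^1 = 56
  Digit '5' (value 5) x 8^0 = 5
Sum = 253

253


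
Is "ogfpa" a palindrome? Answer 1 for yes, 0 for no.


Input: ogfpa
Reversed: apfgo
  Compare pos 0 ('o') with pos 4 ('a'): MISMATCH
  Compare pos 1 ('g') with pos 3 ('p'): MISMATCH
Result: not a palindrome

0


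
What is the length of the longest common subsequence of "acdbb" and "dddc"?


LCS of "acdbb" and "dddc"
DP table:
           d    d    d    c
      0    0    0    0    0
  a   0    0    0    0    0
  c   0    0    0    0    1
  d   0    1    1    1    1
  b   0    1    1    1    1
  b   0    1    1    1    1
LCS length = dp[5][4] = 1

1


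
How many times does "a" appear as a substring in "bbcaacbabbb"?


Searching for "a" in "bbcaacbabbb"
Scanning each position:
  Position 0: "b" => no
  Position 1: "b" => no
  Position 2: "c" => no
  Position 3: "a" => MATCH
  Position 4: "a" => MATCH
  Position 5: "c" => no
  Position 6: "b" => no
  Position 7: "a" => MATCH
  Position 8: "b" => no
  Position 9: "b" => no
  Position 10: "b" => no
Total occurrences: 3

3


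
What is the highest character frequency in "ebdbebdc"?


Input: ebdbebdc
Character counts:
  'b': 3
  'c': 1
  'd': 2
  'e': 2
Maximum frequency: 3

3


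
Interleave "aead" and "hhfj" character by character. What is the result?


Interleaving "aead" and "hhfj":
  Position 0: 'a' from first, 'h' from second => "ah"
  Position 1: 'e' from first, 'h' from second => "eh"
  Position 2: 'a' from first, 'f' from second => "af"
  Position 3: 'd' from first, 'j' from second => "dj"
Result: ahehafdj

ahehafdj


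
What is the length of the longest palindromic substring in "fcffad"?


Input: "fcffad"
Checking substrings for palindromes:
  [0:3] "fcf" (len 3) => palindrome
  [2:4] "ff" (len 2) => palindrome
Longest palindromic substring: "fcf" with length 3

3


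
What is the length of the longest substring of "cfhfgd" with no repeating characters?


Input: "cfhfgd"
Sliding window (track last position of each char):
  Position 0 ('c'): window [0,0] length 1 -- new best
  Position 1 ('f'): window [0,1] length 2 -- new best
  Position 2 ('h'): window [0,2] length 3 -- new best
  Position 3 ('f'): repeat (last at 1), move window start to 2
  Position 3 ('f'): window [2,3] length 2
  Position 4 ('g'): window [2,4] length 3
  Position 5 ('d'): window [2,5] length 4 -- new best
Longest substring with no repeats: "hfgd" with length 4

4


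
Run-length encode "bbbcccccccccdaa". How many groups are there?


Input: bbbcccccccccdaa
Scanning for consecutive runs:
  Group 1: 'b' x 3 (positions 0-2)
  Group 2: 'c' x 9 (positions 3-11)
  Group 3: 'd' x 1 (positions 12-12)
  Group 4: 'a' x 2 (positions 13-14)
Total groups: 4

4


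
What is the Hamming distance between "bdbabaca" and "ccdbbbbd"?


Comparing "bdbabaca" and "ccdbbbbd" position by position:
  Position 0: 'b' vs 'c' => differ
  Position 1: 'd' vs 'c' => differ
  Position 2: 'b' vs 'd' => differ
  Position 3: 'a' vs 'b' => differ
  Position 4: 'b' vs 'b' => same
  Position 5: 'a' vs 'b' => differ
  Position 6: 'c' vs 'b' => differ
  Position 7: 'a' vs 'd' => differ
Total differences (Hamming distance): 7

7


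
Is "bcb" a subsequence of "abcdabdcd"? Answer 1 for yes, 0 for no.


Check if "bcb" is a subsequence of "abcdabdcd"
Greedy scan:
  Position 0 ('a'): no match needed
  Position 1 ('b'): matches sub[0] = 'b'
  Position 2 ('c'): matches sub[1] = 'c'
  Position 3 ('d'): no match needed
  Position 4 ('a'): no match needed
  Position 5 ('b'): matches sub[2] = 'b'
  Position 6 ('d'): no match needed
  Position 7 ('c'): no match needed
  Position 8 ('d'): no match needed
All 3 characters matched => is a subsequence

1


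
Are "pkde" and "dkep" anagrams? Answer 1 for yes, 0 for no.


Strings: "pkde", "dkep"
Sorted first:  dekp
Sorted second: dekp
Sorted forms match => anagrams

1


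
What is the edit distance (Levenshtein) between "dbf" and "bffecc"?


Computing edit distance: "dbf" -> "bffecc"
DP table:
           b    f    f    e    c    c
      0    1    2    3    4    5    6
  d   1    1    2    3    4    5    6
  b   2    1    2    3    4    5    6
  f   3    2    1    2    3    4    5
Edit distance = dp[3][6] = 5

5


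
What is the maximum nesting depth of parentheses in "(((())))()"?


Input: "(((())))()"
Tracking depth:
  Position 0 '(': depth becomes 1
  Position 1 '(': depth becomes 2
  Position 2 '(': depth becomes 3
  Position 3 '(': depth becomes 4
  Position 4 ')': depth becomes 3
  Position 5 ')': depth becomes 2
  Position 6 ')': depth becomes 1
  Position 7 ')': depth becomes 0
  Position 8 '(': depth becomes 1
  Position 9 ')': depth becomes 0
Maximum depth reached: 4

4


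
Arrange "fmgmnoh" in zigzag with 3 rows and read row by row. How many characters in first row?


Zigzag "fmgmnoh" into 3 rows:
Placing characters:
  'f' => row 0
  'm' => row 1
  'g' => row 2
  'm' => row 1
  'n' => row 0
  'o' => row 1
  'h' => row 2
Rows:
  Row 0: "fn"
  Row 1: "mmo"
  Row 2: "gh"
First row length: 2

2


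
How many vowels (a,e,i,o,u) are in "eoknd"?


Input: eoknd
Checking each character:
  'e' at position 0: vowel (running total: 1)
  'o' at position 1: vowel (running total: 2)
  'k' at position 2: consonant
  'n' at position 3: consonant
  'd' at position 4: consonant
Total vowels: 2

2


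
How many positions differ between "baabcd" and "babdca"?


Comparing "baabcd" and "babdca" position by position:
  Position 0: 'b' vs 'b' => same
  Position 1: 'a' vs 'a' => same
  Position 2: 'a' vs 'b' => DIFFER
  Position 3: 'b' vs 'd' => DIFFER
  Position 4: 'c' vs 'c' => same
  Position 5: 'd' vs 'a' => DIFFER
Positions that differ: 3

3


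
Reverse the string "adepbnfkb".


Input: adepbnfkb
Reading characters right to left:
  Position 8: 'b'
  Position 7: 'k'
  Position 6: 'f'
  Position 5: 'n'
  Position 4: 'b'
  Position 3: 'p'
  Position 2: 'e'
  Position 1: 'd'
  Position 0: 'a'
Reversed: bkfnbpeda

bkfnbpeda


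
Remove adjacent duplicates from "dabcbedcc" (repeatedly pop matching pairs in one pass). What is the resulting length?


Input: dabcbedcc
Stack-based adjacent duplicate removal:
  Read 'd': push. Stack: d
  Read 'a': push. Stack: da
  Read 'b': push. Stack: dab
  Read 'c': push. Stack: dabc
  Read 'b': push. Stack: dabcb
  Read 'e': push. Stack: dabcbe
  Read 'd': push. Stack: dabcbed
  Read 'c': push. Stack: dabcbedc
  Read 'c': matches stack top 'c' => pop. Stack: dabcbed
Final stack: "dabcbed" (length 7)

7


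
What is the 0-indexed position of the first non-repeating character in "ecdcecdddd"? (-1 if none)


Input: ecdcecdddd
Character frequencies:
  'c': 3
  'd': 5
  'e': 2
Scanning left to right for freq == 1:
  Position 0 ('e'): freq=2, skip
  Position 1 ('c'): freq=3, skip
  Position 2 ('d'): freq=5, skip
  Position 3 ('c'): freq=3, skip
  Position 4 ('e'): freq=2, skip
  Position 5 ('c'): freq=3, skip
  Position 6 ('d'): freq=5, skip
  Position 7 ('d'): freq=5, skip
  Position 8 ('d'): freq=5, skip
  Position 9 ('d'): freq=5, skip
  No unique character found => answer = -1

-1


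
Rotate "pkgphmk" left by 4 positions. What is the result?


Input: "pkgphmk", rotate left by 4
First 4 characters: "pkgp"
Remaining characters: "hmk"
Concatenate remaining + first: "hmk" + "pkgp" = "hmkpkgp"

hmkpkgp


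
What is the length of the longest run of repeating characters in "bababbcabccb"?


Input: "bababbcabccb"
Scanning for longest run:
  Position 1 ('a'): new char, reset run to 1
  Position 2 ('b'): new char, reset run to 1
  Position 3 ('a'): new char, reset run to 1
  Position 4 ('b'): new char, reset run to 1
  Position 5 ('b'): continues run of 'b', length=2
  Position 6 ('c'): new char, reset run to 1
  Position 7 ('a'): new char, reset run to 1
  Position 8 ('b'): new char, reset run to 1
  Position 9 ('c'): new char, reset run to 1
  Position 10 ('c'): continues run of 'c', length=2
  Position 11 ('b'): new char, reset run to 1
Longest run: 'b' with length 2

2


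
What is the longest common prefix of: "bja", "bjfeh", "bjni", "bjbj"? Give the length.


Words: bja, bjfeh, bjni, bjbj
  Position 0: all 'b' => match
  Position 1: all 'j' => match
  Position 2: ('a', 'f', 'n', 'b') => mismatch, stop
LCP = "bj" (length 2)

2


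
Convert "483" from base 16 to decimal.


Input: "483" in base 16
Positional expansion:
  Digit '4' (value 4) x 16^2 = 1024
  Digit '8' (value 8) x 16^1 = 128
  Digit '3' (value 3) x 16^0 = 3
Sum = 1155

1155


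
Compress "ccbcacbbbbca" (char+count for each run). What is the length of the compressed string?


Input: ccbcacbbbbca
Runs:
  'c' x 2 => "c2"
  'b' x 1 => "b1"
  'c' x 1 => "c1"
  'a' x 1 => "a1"
  'c' x 1 => "c1"
  'b' x 4 => "b4"
  'c' x 1 => "c1"
  'a' x 1 => "a1"
Compressed: "c2b1c1a1c1b4c1a1"
Compressed length: 16

16


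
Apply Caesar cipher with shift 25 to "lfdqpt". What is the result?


Caesar cipher: shift "lfdqpt" by 25
  'l' (pos 11) + 25 = pos 10 = 'k'
  'f' (pos 5) + 25 = pos 4 = 'e'
  'd' (pos 3) + 25 = pos 2 = 'c'
  'q' (pos 16) + 25 = pos 15 = 'p'
  'p' (pos 15) + 25 = pos 14 = 'o'
  't' (pos 19) + 25 = pos 18 = 's'
Result: kecpos

kecpos


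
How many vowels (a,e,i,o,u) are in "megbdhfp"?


Input: megbdhfp
Checking each character:
  'm' at position 0: consonant
  'e' at position 1: vowel (running total: 1)
  'g' at position 2: consonant
  'b' at position 3: consonant
  'd' at position 4: consonant
  'h' at position 5: consonant
  'f' at position 6: consonant
  'p' at position 7: consonant
Total vowels: 1

1


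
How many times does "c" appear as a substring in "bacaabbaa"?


Searching for "c" in "bacaabbaa"
Scanning each position:
  Position 0: "b" => no
  Position 1: "a" => no
  Position 2: "c" => MATCH
  Position 3: "a" => no
  Position 4: "a" => no
  Position 5: "b" => no
  Position 6: "b" => no
  Position 7: "a" => no
  Position 8: "a" => no
Total occurrences: 1

1


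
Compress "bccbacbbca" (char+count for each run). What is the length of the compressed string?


Input: bccbacbbca
Runs:
  'b' x 1 => "b1"
  'c' x 2 => "c2"
  'b' x 1 => "b1"
  'a' x 1 => "a1"
  'c' x 1 => "c1"
  'b' x 2 => "b2"
  'c' x 1 => "c1"
  'a' x 1 => "a1"
Compressed: "b1c2b1a1c1b2c1a1"
Compressed length: 16

16


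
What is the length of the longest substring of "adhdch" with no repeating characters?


Input: "adhdch"
Sliding window (track last position of each char):
  Position 0 ('a'): window [0,0] length 1 -- new best
  Position 1 ('d'): window [0,1] length 2 -- new best
  Position 2 ('h'): window [0,2] length 3 -- new best
  Position 3 ('d'): repeat (last at 1), move window start to 2
  Position 3 ('d'): window [2,3] length 2
  Position 4 ('c'): window [2,4] length 3
  Position 5 ('h'): repeat (last at 2), move window start to 3
  Position 5 ('h'): window [3,5] length 3
Longest substring with no repeats: "adh" with length 3

3
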